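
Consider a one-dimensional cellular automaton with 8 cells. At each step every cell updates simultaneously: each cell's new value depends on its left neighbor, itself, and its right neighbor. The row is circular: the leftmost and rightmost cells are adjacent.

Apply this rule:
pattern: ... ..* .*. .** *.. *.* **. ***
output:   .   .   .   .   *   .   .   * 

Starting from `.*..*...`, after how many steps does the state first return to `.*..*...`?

..*..*..
...*..*.
....*..*
*....*..
.*....*.
..*....*
*..*....
.*..*...

8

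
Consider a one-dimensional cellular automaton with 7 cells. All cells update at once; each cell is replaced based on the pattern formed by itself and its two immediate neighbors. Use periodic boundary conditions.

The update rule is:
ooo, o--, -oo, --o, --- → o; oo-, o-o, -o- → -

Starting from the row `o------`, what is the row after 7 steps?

step 1: -oooooo
step 2: -ooooo-
step 3: ooooo-o
step 4: oooo--o
step 5: ooo-ooo
step 6: oo--ooo
step 7: o-ooooo

o-ooooo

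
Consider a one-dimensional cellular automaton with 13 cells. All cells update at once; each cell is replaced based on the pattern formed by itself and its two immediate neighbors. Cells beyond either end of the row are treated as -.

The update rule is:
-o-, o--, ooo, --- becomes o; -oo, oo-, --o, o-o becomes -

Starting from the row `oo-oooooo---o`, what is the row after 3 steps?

----oooo-oo-o
ooo--oo-----o
-o-o---oooo-o

-o-o---oooo-o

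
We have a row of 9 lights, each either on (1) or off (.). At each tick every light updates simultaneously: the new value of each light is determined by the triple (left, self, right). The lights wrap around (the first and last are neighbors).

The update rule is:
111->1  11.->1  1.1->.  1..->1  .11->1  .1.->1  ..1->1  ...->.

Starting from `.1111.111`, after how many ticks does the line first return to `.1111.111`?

1

.1111.111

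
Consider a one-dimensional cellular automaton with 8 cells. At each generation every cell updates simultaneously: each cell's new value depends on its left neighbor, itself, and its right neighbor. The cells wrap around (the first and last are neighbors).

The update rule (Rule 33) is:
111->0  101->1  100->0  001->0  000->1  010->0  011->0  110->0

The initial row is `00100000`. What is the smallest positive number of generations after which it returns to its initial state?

2

10001111
00100000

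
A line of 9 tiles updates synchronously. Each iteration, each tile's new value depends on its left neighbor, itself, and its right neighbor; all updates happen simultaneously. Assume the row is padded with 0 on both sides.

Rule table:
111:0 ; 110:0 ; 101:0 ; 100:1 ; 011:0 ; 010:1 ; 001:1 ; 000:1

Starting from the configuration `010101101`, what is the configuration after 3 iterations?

111000000

iteration 1: 110100001
iteration 2: 000111111
iteration 3: 111000000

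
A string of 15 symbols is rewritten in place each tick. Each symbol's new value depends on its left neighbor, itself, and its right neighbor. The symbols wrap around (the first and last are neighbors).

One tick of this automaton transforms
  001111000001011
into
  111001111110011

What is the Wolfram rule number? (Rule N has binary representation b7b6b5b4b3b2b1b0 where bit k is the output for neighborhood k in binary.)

position 3: 111 → 0  (bit 7 = 0)
position 5: 110 → 1  (bit 6 = 1)
position 12: 101 → 0  (bit 5 = 0)
position 0: 100 → 1  (bit 4 = 1)
position 2: 011 → 1  (bit 3 = 1)
position 11: 010 → 0  (bit 2 = 0)
position 1: 001 → 1  (bit 1 = 1)
position 7: 000 → 1  (bit 0 = 1)
bits b7..b0 = 01011011 = 91

91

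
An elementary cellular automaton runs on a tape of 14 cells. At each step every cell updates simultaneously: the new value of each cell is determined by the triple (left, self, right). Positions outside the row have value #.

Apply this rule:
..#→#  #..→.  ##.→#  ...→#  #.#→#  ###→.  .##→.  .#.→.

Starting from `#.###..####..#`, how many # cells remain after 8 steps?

##..#.#...#.#.
.#.#.#..##.#.#
#.#.#..#.##.#.
##.#..#.#.##.#
.##..#.#.#.##.
#.#.#.#.#.#.##
##.#.#.#.#.#..
.##.#.#.#.#..#
count of #: 7

7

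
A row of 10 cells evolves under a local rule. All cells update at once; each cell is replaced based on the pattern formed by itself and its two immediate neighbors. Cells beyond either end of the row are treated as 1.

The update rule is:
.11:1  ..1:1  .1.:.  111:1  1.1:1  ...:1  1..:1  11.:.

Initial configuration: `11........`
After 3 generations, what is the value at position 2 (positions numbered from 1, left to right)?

generation 1: 1.11111111
generation 2: .111111111
generation 3: 1111111111
position 2 holds 1

1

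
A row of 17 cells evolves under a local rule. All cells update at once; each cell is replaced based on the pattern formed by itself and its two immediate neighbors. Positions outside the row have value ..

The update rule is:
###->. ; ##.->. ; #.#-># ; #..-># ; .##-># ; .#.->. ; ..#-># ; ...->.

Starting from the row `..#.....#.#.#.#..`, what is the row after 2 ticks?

.#.#...#.#.#.#.#.
#.#.#.#.#.#.#.#.#

#.#.#.#.#.#.#.#.#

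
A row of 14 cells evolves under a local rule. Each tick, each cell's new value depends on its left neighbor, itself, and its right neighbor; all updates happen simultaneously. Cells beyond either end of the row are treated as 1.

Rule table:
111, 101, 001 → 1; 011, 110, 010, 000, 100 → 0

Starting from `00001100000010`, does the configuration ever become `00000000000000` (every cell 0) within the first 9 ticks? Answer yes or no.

no

00010000000101
00100000001010
01000000010101
10000000101010
00000001010101
00000010101010
00000101010101
00001010101010
00010101010101
tick 9 is 00010101010101, still not uniform 0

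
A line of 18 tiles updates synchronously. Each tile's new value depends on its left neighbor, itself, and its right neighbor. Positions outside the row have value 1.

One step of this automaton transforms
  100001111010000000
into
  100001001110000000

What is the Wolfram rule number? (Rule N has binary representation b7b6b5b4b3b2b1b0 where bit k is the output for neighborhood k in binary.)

position 6: 111 → 0  (bit 7 = 0)
position 0: 110 → 1  (bit 6 = 1)
position 9: 101 → 1  (bit 5 = 1)
position 1: 100 → 0  (bit 4 = 0)
position 5: 011 → 1  (bit 3 = 1)
position 10: 010 → 1  (bit 2 = 1)
position 4: 001 → 0  (bit 1 = 0)
position 2: 000 → 0  (bit 0 = 0)
bits b7..b0 = 01101100 = 108

108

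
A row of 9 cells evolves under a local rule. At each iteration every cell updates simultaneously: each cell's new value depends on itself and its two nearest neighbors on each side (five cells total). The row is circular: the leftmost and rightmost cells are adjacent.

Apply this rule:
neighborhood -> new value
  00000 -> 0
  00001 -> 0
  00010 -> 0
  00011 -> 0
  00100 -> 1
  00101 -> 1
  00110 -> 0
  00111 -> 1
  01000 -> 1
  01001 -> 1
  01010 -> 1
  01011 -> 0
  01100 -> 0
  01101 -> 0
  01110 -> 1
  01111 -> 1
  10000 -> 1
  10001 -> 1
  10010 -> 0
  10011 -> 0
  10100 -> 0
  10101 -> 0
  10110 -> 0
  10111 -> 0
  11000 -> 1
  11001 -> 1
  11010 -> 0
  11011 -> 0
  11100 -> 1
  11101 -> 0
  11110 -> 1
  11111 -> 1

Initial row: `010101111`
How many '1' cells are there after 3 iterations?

001000110
101110001
000111100
count of 1: 4

4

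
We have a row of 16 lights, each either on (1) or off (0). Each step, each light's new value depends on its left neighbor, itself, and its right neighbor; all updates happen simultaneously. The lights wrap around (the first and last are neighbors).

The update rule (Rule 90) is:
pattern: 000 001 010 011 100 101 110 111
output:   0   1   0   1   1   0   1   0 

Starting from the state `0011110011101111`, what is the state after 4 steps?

1110011110101001
0011110010000111
1110011101001101
0011110100111101

0011110100111101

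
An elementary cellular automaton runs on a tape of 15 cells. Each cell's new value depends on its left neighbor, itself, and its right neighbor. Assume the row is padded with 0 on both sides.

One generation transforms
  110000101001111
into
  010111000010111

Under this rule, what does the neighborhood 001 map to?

At position 5 the neighborhood is 001; the next row has 1 there.

1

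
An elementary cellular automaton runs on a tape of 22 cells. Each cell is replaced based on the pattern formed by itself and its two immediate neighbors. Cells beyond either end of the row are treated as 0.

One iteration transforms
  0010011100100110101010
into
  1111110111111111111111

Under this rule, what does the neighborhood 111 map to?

At position 6 the neighborhood is 111; the next row has 0 there.

0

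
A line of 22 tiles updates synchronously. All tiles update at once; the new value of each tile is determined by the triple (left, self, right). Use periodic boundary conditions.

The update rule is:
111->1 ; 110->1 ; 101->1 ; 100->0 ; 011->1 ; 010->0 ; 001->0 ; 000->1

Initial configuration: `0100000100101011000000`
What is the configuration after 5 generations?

1111111111001111111111

0001110000010111011111
0101110111001111111111
1011111111001111111111
1111111111001111111111
1111111111001111111111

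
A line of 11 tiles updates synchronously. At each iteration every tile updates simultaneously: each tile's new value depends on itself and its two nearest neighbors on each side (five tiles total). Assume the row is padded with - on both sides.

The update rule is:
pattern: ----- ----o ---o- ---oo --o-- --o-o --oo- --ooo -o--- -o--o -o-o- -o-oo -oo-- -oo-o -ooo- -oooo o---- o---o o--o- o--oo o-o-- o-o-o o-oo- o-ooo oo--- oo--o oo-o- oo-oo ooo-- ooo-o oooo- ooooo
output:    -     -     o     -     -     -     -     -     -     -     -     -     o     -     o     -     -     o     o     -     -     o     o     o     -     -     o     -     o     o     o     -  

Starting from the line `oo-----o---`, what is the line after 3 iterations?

----o------

iteration 1: -o----o----
iteration 2: o----o-----
iteration 3: ----o------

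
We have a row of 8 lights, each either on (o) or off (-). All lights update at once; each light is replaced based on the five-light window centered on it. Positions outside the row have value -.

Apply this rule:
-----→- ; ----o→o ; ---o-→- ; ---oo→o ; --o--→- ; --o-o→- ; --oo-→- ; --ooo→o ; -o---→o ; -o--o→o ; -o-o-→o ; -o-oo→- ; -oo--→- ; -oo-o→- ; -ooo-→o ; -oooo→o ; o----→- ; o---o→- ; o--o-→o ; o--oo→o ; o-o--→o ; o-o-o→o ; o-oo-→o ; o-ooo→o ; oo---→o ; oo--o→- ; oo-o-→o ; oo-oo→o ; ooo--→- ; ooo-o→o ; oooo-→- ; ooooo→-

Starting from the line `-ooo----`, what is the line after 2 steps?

step 1: ooo-o---
step 2: oooooo--

oooooo--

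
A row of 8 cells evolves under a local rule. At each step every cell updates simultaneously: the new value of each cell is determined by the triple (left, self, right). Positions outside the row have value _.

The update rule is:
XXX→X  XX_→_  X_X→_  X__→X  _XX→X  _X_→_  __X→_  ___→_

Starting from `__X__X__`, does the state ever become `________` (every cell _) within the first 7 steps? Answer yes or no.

yes

___X__X_
____X__X
_____X__
______X_
_______X
________
all cells are _ at step 6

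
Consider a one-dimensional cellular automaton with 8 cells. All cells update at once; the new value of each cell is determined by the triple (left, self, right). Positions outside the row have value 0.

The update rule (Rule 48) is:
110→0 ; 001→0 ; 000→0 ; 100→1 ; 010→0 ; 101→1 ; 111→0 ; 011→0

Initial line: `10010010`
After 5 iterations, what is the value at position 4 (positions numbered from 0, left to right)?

0

01001001
00100100
00010010
00001001
00000100
position 4 holds 0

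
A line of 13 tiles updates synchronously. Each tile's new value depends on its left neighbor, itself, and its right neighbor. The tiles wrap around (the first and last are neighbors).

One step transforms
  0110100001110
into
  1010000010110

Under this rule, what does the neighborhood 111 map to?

1

At position 10 the neighborhood is 111; the next row has 1 there.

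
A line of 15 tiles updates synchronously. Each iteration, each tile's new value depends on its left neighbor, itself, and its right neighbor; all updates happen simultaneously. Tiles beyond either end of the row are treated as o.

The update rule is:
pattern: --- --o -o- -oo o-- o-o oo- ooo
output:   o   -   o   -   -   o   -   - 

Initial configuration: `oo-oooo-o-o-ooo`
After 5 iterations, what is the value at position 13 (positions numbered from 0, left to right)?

iteration 1: --o----ooooo---
iteration 2: --o-oo-------o-
iteration 3: --oo---ooooo-oo
iteration 4: -----o------o--
iteration 5: -ooo-o-oooo-o--
position 13 holds -

-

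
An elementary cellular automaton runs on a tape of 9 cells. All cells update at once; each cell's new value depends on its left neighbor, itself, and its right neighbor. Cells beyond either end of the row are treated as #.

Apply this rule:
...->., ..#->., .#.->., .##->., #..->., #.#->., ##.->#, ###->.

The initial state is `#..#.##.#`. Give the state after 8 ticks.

#........

#.....#..
#........
#........  (fixed point — unchanged through tick 8)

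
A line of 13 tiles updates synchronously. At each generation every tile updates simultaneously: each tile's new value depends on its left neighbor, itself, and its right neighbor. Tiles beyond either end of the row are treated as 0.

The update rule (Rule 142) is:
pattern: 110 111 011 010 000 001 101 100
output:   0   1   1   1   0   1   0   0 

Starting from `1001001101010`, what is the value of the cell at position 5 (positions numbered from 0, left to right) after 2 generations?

1

1011011001010
1010010011010
position 5 holds 1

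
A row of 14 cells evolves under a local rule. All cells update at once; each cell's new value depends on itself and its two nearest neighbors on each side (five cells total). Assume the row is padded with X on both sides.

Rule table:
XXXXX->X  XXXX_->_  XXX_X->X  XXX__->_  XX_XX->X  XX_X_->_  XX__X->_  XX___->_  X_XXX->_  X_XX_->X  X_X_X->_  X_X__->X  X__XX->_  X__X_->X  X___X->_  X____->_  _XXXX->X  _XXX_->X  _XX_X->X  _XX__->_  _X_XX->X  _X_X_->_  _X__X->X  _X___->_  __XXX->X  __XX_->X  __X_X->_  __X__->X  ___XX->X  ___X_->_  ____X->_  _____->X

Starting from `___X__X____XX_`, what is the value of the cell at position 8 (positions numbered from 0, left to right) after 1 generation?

___XXXX___XXXX
position 8 holds _

_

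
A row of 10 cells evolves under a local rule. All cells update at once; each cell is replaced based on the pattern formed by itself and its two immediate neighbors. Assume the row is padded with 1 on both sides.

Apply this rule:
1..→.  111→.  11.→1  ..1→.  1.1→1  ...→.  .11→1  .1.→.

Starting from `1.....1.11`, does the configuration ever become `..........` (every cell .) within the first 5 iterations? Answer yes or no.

no

iteration 1: 1......11.
iteration 2: 1......111
iteration 3: 1......1..
iteration 4: 1.........
iteration 5: 1.........
iteration 5 is 1........., still not uniform .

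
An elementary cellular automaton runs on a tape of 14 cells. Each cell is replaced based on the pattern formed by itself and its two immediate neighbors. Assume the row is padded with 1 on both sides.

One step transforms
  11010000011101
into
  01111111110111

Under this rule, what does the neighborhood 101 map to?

At position 2 the neighborhood is 101; the next row has 1 there.

1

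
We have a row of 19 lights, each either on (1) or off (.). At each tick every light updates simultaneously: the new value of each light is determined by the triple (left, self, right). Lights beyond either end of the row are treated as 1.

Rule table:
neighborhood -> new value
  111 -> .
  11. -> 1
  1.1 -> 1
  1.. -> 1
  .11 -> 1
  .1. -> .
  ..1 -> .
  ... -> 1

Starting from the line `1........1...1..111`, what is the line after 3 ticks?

111111.1111.11..1.1

11111111..11..1.1..
.......11.111..1.1.
111111.1111.11..1.1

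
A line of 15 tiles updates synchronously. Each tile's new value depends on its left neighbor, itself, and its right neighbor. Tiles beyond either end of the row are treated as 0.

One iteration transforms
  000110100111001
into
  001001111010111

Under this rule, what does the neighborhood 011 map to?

0

At position 3 the neighborhood is 011; the next row has 0 there.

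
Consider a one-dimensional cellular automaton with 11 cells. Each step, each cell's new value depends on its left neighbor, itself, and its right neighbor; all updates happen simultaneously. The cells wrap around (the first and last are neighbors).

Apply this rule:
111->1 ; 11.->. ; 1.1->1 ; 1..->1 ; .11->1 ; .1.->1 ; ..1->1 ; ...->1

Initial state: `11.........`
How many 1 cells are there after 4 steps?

10

1.111111111
.1111111111
1111111111.
111111111.1
count of 1: 10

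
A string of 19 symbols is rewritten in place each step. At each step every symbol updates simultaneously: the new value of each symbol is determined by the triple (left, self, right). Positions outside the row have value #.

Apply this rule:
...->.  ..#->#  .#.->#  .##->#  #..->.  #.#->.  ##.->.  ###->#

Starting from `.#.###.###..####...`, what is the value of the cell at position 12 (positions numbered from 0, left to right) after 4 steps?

.

step 1: .#.##..##..####...#
step 2: .#.#..##..####...##
step 3: .#.#.##..####...###
step 4: .#.#.#..####...####
position 12 holds .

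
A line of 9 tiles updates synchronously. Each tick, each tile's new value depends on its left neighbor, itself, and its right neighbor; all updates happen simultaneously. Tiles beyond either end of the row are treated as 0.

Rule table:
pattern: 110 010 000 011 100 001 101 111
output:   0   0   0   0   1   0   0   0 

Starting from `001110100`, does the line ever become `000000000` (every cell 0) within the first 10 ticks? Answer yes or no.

yes

000000010
000000001
000000000
all cells are 0 at tick 3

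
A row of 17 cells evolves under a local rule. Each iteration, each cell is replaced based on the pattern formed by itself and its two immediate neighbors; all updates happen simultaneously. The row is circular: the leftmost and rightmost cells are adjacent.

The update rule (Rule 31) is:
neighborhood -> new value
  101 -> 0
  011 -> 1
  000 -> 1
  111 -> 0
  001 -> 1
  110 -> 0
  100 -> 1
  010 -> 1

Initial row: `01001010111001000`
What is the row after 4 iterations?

11111010100111111
00000010111100000
11111110100011111
00000000111110000

00000000111110000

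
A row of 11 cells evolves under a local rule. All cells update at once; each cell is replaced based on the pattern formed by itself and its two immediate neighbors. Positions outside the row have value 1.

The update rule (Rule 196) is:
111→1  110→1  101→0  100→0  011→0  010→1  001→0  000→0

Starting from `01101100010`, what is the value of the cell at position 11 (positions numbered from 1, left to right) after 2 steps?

0

00100100010
00100100010
position 11 holds 0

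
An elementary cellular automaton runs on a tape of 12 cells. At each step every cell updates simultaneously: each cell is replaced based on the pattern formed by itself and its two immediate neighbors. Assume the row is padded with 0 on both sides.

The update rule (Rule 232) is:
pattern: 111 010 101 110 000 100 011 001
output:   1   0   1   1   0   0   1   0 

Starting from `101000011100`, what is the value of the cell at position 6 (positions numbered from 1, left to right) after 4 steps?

010000011100
000000011100
000000011100  (fixed point — unchanged through step 4)
position 6 holds 0

0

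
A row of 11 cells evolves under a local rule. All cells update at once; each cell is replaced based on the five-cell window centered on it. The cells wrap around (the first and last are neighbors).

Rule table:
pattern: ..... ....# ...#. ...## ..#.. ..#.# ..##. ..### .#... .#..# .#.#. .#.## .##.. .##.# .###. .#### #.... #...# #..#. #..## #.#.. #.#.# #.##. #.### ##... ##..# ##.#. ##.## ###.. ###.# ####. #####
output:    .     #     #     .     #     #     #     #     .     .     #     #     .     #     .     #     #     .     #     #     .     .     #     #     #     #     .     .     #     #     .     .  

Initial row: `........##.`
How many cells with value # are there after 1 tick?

#.....#.#.#
count of #: 4

4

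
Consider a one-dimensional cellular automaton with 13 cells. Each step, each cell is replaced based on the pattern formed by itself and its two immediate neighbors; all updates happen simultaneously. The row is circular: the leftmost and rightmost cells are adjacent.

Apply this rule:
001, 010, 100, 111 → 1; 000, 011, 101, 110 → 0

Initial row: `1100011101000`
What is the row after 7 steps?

0010101001101
1110101110001
1100100101010
0011111101010
0101111001011
0100110111000
1111000010100

1111000010100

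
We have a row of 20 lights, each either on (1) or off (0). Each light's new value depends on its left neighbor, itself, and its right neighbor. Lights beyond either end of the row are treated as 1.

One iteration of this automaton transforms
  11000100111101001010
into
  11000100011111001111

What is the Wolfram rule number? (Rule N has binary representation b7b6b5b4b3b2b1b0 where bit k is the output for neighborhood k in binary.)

228

position 0: 111 → 1  (bit 7 = 1)
position 1: 110 → 1  (bit 6 = 1)
position 12: 101 → 1  (bit 5 = 1)
position 2: 100 → 0  (bit 4 = 0)
position 8: 011 → 0  (bit 3 = 0)
position 5: 010 → 1  (bit 2 = 1)
position 4: 001 → 0  (bit 1 = 0)
position 3: 000 → 0  (bit 0 = 0)
bits b7..b0 = 11100100 = 228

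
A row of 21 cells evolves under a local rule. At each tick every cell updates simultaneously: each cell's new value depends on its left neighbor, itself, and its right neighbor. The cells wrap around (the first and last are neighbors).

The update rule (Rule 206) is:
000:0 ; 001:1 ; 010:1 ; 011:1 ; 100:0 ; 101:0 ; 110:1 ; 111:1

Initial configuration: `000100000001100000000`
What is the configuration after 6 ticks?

111101111111100000111

001100000011100000000
011100000111100000000
111100001111100000000
111100011111100000001
111100111111100000011
111101111111100000111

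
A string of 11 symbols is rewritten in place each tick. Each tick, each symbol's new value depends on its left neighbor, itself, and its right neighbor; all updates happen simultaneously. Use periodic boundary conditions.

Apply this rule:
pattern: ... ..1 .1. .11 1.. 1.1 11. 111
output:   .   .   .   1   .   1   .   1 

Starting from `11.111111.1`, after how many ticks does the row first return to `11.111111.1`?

1.111111.11
.111111.111
111111.111.
11111.111.1
1111.111.11
111.111.111
11.111.1111
1.111.11111
.111.111111
111.111111.
11.111111.1

11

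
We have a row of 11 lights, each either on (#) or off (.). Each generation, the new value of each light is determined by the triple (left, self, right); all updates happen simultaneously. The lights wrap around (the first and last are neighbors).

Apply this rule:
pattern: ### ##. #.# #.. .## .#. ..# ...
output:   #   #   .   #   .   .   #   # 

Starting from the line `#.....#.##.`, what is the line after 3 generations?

#..######..

generation 1: .#####...#.
generation 2: #.#######.#
generation 3: #..######..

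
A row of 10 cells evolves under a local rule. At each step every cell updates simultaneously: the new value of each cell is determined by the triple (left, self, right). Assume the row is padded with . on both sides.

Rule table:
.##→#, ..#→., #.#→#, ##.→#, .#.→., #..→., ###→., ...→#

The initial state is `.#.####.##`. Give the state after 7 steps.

step 1: ..##..####
step 2: #.##..#..#
step 3: .###......
step 4: .#.#.#####
step 5: ..#.##...#
step 6: #..###.#..
step 7: ...#.##..#

...#.##..#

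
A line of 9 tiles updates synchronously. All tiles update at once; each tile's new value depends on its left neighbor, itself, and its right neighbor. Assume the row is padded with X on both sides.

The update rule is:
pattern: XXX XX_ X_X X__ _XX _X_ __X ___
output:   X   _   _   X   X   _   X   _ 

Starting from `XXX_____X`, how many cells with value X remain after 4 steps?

step 1: XX_X___XX
step 2: X___X_XXX
step 3: _X_X__XXX
step 4: ____XXXXX
count of X: 5

5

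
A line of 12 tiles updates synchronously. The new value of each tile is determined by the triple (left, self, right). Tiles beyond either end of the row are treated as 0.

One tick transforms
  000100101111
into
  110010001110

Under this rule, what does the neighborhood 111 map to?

1

At position 9 the neighborhood is 111; the next row has 1 there.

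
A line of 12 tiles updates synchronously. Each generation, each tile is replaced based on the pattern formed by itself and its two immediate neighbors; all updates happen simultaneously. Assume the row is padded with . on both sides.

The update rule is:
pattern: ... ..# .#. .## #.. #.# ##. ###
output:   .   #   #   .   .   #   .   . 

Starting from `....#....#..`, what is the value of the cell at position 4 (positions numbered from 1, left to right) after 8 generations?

.

...##...##..
..#....#....
.##...##....
#....#......
#...##......
#..#........
#.##........
##..........
position 4 holds .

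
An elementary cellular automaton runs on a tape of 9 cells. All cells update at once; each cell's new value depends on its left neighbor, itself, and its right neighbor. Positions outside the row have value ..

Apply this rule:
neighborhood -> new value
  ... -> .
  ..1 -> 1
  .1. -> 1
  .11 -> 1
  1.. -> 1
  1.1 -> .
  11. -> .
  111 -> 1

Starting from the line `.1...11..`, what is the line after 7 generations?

111.11.1.
11..1..11
1.111111.
1.11111.1
1.1111..1
1.111.111
1.11..11.

1.11..11.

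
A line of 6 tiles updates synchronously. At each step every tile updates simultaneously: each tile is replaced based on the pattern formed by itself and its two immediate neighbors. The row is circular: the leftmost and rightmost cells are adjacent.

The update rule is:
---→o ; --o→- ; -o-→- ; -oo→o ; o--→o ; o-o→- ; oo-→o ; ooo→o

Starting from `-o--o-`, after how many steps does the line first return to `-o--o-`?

--o--o
o--o--
-o--o-

3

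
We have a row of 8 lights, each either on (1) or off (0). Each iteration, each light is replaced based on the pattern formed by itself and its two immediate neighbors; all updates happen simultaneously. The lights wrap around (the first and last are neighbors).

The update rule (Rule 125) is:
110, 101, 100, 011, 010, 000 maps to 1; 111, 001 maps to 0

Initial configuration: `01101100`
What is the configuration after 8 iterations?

00011101

01111111
11000001
01111101
11000111
01110100
01011111
11110001
00011101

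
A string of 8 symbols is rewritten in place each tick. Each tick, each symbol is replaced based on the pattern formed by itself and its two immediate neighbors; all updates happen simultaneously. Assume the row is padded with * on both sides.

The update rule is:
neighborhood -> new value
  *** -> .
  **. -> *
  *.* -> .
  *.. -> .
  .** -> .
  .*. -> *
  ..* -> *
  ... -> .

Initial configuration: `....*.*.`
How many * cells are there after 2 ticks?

...**.*.
..*.*.*.
count of *: 3

3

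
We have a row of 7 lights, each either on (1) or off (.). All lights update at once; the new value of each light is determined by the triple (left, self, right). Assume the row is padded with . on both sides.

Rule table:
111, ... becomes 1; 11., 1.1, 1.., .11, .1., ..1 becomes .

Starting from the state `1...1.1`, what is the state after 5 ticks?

..1....
1...111
..1..1.
1......
..11111

..11111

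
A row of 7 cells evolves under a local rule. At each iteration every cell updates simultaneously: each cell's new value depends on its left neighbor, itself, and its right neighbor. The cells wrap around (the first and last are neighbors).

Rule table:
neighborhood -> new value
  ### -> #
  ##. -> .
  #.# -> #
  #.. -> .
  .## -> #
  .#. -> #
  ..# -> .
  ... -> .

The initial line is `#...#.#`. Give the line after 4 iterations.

....#..

....###
....##.
....#..
....#..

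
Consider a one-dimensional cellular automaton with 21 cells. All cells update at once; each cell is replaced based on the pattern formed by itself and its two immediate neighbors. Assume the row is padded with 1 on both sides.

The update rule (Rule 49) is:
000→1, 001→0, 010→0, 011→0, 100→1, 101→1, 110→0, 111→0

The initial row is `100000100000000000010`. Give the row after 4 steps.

011110011111111111001
100001000000000000100
011100111111111110010
100010000000000001001

100010000000000001001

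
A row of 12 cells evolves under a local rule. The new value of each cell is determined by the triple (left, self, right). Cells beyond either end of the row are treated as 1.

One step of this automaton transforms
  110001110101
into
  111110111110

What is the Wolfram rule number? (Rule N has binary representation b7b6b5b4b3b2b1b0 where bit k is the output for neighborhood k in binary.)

position 0: 111 → 1  (bit 7 = 1)
position 1: 110 → 1  (bit 6 = 1)
position 8: 101 → 1  (bit 5 = 1)
position 2: 100 → 1  (bit 4 = 1)
position 5: 011 → 0  (bit 3 = 0)
position 9: 010 → 1  (bit 2 = 1)
position 4: 001 → 1  (bit 1 = 1)
position 3: 000 → 1  (bit 0 = 1)
bits b7..b0 = 11110111 = 247

247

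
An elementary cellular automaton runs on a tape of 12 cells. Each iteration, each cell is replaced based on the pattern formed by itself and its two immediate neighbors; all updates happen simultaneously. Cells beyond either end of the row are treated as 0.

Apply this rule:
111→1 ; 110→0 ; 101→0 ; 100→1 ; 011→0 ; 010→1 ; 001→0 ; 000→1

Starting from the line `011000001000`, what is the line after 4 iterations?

iteration 1: 000111101111
iteration 2: 110011000110
iteration 3: 001000110001
iteration 4: 101110001101

101110001101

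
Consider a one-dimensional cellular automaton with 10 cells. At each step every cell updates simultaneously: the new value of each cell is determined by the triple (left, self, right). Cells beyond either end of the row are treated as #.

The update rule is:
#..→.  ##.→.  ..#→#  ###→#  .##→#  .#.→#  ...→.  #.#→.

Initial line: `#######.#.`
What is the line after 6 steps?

#..##..###

######..#.
#####..##.
####..##..
###..##..#
##..##..##
#..##..###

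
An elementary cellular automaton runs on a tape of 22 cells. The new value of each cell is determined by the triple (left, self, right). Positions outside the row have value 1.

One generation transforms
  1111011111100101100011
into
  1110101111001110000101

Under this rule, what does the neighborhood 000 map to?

At position 18 the neighborhood is 000; the next row has 0 there.

0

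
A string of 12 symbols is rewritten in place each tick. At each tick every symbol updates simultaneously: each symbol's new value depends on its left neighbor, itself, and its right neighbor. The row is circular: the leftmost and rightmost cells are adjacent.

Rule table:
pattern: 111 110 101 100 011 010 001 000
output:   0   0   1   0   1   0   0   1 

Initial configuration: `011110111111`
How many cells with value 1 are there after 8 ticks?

110001100000
100101001110
000010001001
011000100000
010010001111
100000101000
001110010010
101000000000
count of 1: 2

2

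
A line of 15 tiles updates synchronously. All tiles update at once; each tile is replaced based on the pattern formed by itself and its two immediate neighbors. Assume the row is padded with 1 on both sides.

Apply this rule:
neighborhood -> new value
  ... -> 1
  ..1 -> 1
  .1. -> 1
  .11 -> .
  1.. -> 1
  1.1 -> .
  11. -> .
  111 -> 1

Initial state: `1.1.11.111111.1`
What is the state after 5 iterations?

11111...1111...

..1.....1111...
11111111.11.111
1111111......11
111111.111111.1
11111...1111...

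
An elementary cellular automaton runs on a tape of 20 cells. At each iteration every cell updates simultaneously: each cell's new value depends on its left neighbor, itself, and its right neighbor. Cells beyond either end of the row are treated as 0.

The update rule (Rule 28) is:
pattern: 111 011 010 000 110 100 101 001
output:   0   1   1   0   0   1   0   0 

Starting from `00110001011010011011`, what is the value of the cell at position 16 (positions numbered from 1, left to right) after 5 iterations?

1

00101001010011010010
00101101011010011011
00101001010011010010  (repeats iteration 1; period 2)
iteration 5: 00101001010011010010
position 16 holds 1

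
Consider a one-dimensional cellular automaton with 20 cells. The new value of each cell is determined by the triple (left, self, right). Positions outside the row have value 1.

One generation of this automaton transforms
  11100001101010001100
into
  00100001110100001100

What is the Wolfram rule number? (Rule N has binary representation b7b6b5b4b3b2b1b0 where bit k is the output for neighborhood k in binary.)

104

position 0: 111 → 0  (bit 7 = 0)
position 2: 110 → 1  (bit 6 = 1)
position 9: 101 → 1  (bit 5 = 1)
position 3: 100 → 0  (bit 4 = 0)
position 7: 011 → 1  (bit 3 = 1)
position 10: 010 → 0  (bit 2 = 0)
position 6: 001 → 0  (bit 1 = 0)
position 4: 000 → 0  (bit 0 = 0)
bits b7..b0 = 01101000 = 104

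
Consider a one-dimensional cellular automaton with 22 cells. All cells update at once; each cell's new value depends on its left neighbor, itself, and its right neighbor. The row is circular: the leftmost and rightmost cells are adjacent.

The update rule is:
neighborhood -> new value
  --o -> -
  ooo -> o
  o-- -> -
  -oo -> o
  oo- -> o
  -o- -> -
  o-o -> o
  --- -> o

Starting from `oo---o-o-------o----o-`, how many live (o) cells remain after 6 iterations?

20

oo-o--o--ooooo---oo--o
ooo------ooooo-o-oo--o
ooo-oooo-oooooo-ooo--o
ooooooooooooooooooo--o
ooooooooooooooooooo--o  (fixed point — unchanged through iteration 6)
count of o: 20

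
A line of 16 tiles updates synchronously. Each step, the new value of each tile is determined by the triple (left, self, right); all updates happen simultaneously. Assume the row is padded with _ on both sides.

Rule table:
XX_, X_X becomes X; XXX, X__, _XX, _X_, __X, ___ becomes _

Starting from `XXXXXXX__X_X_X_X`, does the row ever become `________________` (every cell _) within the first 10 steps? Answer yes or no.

yes

______X___X_X_X_
___________X_X__
____________X___
________________
all cells are _ at step 4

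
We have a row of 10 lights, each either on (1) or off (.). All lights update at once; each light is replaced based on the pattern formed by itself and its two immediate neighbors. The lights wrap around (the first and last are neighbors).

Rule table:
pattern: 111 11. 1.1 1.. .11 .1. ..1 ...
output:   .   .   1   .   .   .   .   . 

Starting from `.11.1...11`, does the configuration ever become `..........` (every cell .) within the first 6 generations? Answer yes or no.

yes

generation 1: 1..1......
generation 2: ..........
all cells are . at generation 2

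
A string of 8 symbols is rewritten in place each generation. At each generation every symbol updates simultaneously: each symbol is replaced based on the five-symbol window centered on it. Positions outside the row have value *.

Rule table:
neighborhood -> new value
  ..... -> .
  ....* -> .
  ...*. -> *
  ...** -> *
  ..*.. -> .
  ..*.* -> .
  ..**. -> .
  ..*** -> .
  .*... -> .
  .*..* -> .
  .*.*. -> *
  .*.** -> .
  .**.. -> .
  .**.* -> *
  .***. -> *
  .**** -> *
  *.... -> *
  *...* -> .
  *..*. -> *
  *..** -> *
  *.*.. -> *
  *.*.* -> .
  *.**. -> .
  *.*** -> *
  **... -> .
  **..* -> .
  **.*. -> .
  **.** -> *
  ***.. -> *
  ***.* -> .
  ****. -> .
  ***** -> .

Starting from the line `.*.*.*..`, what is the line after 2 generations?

.*...***

..*.**.*
.*...***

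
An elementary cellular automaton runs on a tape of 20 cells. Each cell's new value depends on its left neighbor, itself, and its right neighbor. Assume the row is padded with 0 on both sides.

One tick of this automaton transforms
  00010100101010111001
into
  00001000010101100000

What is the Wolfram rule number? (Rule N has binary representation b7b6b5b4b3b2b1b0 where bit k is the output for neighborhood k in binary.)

position 15: 111 → 0  (bit 7 = 0)
position 16: 110 → 0  (bit 6 = 0)
position 4: 101 → 1  (bit 5 = 1)
position 6: 100 → 0  (bit 4 = 0)
position 14: 011 → 1  (bit 3 = 1)
position 3: 010 → 0  (bit 2 = 0)
position 2: 001 → 0  (bit 1 = 0)
position 0: 000 → 0  (bit 0 = 0)
bits b7..b0 = 00101000 = 40

40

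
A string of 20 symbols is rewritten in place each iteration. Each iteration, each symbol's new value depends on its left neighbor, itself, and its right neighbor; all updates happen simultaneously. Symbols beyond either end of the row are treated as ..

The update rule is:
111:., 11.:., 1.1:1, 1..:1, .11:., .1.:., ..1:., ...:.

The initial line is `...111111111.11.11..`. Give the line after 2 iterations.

.............1..1..1

iteration 1: ............1..1..1.
iteration 2: .............1..1..1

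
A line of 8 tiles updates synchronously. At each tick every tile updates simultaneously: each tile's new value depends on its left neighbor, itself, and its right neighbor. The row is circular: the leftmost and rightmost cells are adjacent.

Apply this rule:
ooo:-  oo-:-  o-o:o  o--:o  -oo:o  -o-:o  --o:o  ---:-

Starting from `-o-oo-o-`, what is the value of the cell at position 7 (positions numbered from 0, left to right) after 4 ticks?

o

oooo-ooo
----oo--
---oo-o-
--oo-ooo
position 7 holds o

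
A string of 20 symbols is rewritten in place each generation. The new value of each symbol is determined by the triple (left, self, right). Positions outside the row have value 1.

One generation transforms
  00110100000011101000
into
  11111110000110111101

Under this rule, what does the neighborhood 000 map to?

At position 7 the neighborhood is 000; the next row has 0 there.

0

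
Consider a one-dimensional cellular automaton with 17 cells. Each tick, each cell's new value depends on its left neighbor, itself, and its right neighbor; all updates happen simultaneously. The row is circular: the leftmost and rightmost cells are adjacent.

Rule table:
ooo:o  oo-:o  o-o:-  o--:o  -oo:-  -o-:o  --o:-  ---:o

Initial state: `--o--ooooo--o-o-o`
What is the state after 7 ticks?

oo--oo--o-oo-oo--

tick 1: o-oo--ooooo-o-o-o
tick 2: o--oo--oooo-o-o--
tick 3: oo--oo--ooo-o-oo-
tick 4: -oo--oo--oo-o--o-
tick 5: --oo--oo--o-oo-oo
tick 6: o--oo--oo-o--o--o
tick 7: oo--oo--o-oo-oo--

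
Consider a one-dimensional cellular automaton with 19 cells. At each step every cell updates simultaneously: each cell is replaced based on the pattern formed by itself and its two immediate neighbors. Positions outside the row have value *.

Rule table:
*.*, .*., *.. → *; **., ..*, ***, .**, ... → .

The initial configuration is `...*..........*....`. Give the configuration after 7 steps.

***..**..**........

*..**.........**...
.*...*..........*..
***..**.........**.
...*...*..........*
*..**..**..........
.*...*...*.........
***..**..**........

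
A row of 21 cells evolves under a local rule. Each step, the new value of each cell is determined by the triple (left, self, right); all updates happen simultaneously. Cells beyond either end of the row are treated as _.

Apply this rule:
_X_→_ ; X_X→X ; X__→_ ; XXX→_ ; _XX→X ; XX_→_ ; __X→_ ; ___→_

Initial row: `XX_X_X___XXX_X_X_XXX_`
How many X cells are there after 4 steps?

1

step 1: X_X_X____X__X_X_XX___
step 2: _X_X_________X_XX____
step 3: __X___________XX_____
step 4: ______________X______
count of X: 1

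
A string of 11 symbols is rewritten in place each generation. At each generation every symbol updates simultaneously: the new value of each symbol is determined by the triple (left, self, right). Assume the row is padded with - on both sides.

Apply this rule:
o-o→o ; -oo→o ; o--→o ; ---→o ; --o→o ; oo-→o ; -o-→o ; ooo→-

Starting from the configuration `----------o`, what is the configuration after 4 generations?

o---------o

ooooooooooo
o---------o
ooooooooooo  (repeats generation 1; period 2)
generation 4: o---------o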